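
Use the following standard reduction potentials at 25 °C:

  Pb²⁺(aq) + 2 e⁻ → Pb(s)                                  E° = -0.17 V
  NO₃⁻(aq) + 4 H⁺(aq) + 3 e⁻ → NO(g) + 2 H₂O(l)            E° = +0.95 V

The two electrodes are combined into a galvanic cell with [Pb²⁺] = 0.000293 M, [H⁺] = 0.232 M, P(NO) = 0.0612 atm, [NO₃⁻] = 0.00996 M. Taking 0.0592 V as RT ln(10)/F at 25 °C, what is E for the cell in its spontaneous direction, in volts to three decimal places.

+1.159 V

NO₃⁻/NO is the cathode (higher E°), Pb²⁺/Pb the anode: E°cell = +0.95 − (-0.17) = +1.12 V, n = 6.
Overall: 2 NO₃⁻(aq) + 8 H⁺(aq) + 3 Pb(s) → 2 NO(g) + 4 H₂O(l) + 3 Pb²⁺(aq)
Q = P(NO)^2·[Pb²⁺]^3 / ([NO₃⁻]^2·[H⁺]^8); log Q = -3.946.
E = E° − (0.0592/n) log Q = +1.12 − (0.0592/6)(-3.946) = +1.159 V.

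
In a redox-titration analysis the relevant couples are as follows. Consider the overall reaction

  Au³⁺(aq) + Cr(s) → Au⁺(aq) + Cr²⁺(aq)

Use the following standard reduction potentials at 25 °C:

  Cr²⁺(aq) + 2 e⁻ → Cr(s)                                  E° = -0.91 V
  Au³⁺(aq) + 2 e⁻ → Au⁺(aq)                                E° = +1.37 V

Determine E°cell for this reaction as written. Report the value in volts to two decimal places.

The Au³⁺/Au⁺ couple has the higher reduction potential, so it is the cathode; Cr²⁺/Cr is oxidised at the anode.
E°cell = E°(cathode) − E°(anode) = (+1.37) − (-0.91) = +2.28 V.

+2.28 V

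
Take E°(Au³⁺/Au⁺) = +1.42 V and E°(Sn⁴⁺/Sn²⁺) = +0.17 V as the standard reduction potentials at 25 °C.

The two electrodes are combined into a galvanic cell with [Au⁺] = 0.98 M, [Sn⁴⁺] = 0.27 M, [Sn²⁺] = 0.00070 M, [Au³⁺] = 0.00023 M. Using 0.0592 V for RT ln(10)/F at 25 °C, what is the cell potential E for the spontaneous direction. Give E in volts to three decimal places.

Au³⁺/Au⁺ is the cathode (higher E°), Sn⁴⁺/Sn²⁺ the anode: E°cell = +1.42 − (+0.17) = +1.25 V, n = 2.
Overall: Au³⁺(aq) + Sn²⁺(aq) → Au⁺(aq) + Sn⁴⁺(aq)
Q = [Au⁺]·[Sn⁴⁺] / ([Au³⁺]·[Sn²⁺]); log Q = 6.216.
E = E° − (0.0592/n) log Q = +1.25 − (0.0592/2)(6.216) = +1.066 V.

+1.066 V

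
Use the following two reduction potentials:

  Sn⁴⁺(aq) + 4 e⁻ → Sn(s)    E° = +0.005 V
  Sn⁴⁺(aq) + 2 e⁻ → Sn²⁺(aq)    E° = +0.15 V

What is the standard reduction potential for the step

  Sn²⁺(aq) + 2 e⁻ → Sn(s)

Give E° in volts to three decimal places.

-0.140 V

Sequential free energies add, so n₃E°₃ = n₁E°₁ + n₂E°₂.
With n₃ = 4, and the known step contributing 2×(+0.15) V, the unknown satisfies 2·E° = 4×(+0.005) − 2×(+0.15) = -0.280.
E° = -0.280 / 2 = -0.140 V.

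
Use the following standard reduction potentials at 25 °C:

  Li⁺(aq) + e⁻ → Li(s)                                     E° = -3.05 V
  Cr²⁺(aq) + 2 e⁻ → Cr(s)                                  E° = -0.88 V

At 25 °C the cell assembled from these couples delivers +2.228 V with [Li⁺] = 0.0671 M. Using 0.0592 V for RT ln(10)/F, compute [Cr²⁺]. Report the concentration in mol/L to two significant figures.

Cr²⁺/Cr is the cathode, Li⁺/Li the anode: E°cell = +2.17 V, n = 2.
Overall reaction: Cr²⁺(aq) + 2 Li(s) → Cr(s) + 2 Li⁺(aq); Q = [Li⁺]^2/[Cr²⁺]^1.
From E = E° − (0.0592/n) log Q: log Q = (E° − E)·n/0.0592 = (+2.17 − (+2.228))·2/0.0592 = -1.9595.
So 1·log[Cr²⁺] = 2·log(0.0671) − log Q = -2.3466 − (-1.9595) = -0.3871; [Cr²⁺] = 10^(-0.3871) ≈ 0.41 M.

0.41 M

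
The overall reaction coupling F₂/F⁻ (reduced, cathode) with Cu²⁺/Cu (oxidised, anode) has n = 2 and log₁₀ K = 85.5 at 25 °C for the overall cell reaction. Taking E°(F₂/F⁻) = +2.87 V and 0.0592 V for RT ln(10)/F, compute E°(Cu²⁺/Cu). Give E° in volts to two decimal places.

E°cell = (0.0592/n)·log K = (0.0592/2)(85.5) = +2.531 V.
Since F₂/F⁻ is the cathode and Cu²⁺/Cu the anode, E°cell = E°(F₂/F⁻) − E°(Cu²⁺/Cu).
So E°(Cu²⁺/Cu) = E°(F₂/F⁻) − E°cell = (+2.87) − (+2.531) = +0.34 V.

+0.34 V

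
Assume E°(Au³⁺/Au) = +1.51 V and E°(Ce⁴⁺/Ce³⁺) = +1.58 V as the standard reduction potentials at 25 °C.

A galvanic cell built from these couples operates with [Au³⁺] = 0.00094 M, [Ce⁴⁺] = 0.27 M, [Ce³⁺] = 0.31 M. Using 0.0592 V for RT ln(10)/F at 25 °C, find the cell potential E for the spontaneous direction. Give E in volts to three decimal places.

Ce⁴⁺/Ce³⁺ is the cathode (higher E°), Au³⁺/Au the anode: E°cell = +1.58 − (+1.51) = +0.07 V, n = 3.
Overall: 3 Ce⁴⁺(aq) + Au(s) → 3 Ce³⁺(aq) + Au³⁺(aq)
Q = [Ce³⁺]^3·[Au³⁺] / ([Ce⁴⁺]^3); log Q = -2.847.
E = E° − (0.0592/n) log Q = +0.07 − (0.0592/3)(-2.847) = +0.126 V.

+0.126 V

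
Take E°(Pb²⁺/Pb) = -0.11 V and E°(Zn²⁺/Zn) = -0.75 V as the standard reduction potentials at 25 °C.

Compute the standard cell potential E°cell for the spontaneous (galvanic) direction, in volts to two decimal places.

The Pb²⁺/Pb couple has the higher reduction potential, so it is the cathode; Zn²⁺/Zn is oxidised at the anode.
E°cell = E°(cathode) − E°(anode) = (-0.11) − (-0.75) = +0.64 V.

+0.64 V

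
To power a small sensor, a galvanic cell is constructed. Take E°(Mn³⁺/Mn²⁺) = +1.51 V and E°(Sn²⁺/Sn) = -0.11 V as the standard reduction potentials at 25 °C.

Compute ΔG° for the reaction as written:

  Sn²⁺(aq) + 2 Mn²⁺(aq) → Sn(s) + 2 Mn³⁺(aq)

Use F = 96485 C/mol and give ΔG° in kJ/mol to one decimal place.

As written, Sn²⁺/Sn is reduced (cathode) and Mn³⁺/Mn²⁺ is oxidised (anode), so E°cell = (-0.11) − (+1.51) = -1.62 V.
Balancing electrons gives n = 2.
ΔG° = −nFE° = −(2)(96485)(-1.62) = 312,611 J = +312.6 kJ/mol.

+312.6 kJ/mol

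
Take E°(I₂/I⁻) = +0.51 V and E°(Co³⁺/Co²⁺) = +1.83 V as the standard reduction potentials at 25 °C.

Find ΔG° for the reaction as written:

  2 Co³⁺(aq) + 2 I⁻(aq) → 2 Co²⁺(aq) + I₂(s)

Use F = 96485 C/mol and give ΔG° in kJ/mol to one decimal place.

As written, Co³⁺/Co²⁺ is reduced (cathode) and I₂/I⁻ is oxidised (anode), so E°cell = (+1.83) − (+0.51) = +1.32 V.
Balancing electrons gives n = 2.
ΔG° = −nFE° = −(2)(96485)(+1.32) = -254,720 J = -254.7 kJ/mol.

-254.7 kJ/mol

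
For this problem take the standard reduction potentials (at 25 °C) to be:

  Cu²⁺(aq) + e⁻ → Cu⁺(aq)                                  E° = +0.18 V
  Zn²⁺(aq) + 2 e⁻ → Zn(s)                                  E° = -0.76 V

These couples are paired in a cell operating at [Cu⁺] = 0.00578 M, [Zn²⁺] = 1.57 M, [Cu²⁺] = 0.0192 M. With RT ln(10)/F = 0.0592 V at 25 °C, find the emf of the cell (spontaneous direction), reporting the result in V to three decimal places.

Cu²⁺/Cu⁺ is the cathode (higher E°), Zn²⁺/Zn the anode: E°cell = +0.18 − (-0.76) = +0.94 V, n = 2.
Overall: 2 Cu²⁺(aq) + Zn(s) → 2 Cu⁺(aq) + Zn²⁺(aq)
Q = [Cu⁺]^2·[Zn²⁺] / ([Cu²⁺]^2); log Q = -0.847.
E = E° − (0.0592/n) log Q = +0.94 − (0.0592/2)(-0.847) = +0.965 V.

+0.965 V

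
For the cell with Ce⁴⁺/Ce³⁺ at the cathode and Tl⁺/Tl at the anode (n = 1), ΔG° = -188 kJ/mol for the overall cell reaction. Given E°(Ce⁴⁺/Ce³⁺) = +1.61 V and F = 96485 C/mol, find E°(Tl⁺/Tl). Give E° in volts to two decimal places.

E°cell = −ΔG°/(nF) = −(-188×10³)/((1)(96485)) = +1.948 V.
Since Ce⁴⁺/Ce³⁺ is the cathode and Tl⁺/Tl the anode, E°cell = E°(Ce⁴⁺/Ce³⁺) − E°(Tl⁺/Tl).
So E°(Tl⁺/Tl) = E°(Ce⁴⁺/Ce³⁺) − E°cell = (+1.61) − (+1.948) = -0.34 V.

-0.34 V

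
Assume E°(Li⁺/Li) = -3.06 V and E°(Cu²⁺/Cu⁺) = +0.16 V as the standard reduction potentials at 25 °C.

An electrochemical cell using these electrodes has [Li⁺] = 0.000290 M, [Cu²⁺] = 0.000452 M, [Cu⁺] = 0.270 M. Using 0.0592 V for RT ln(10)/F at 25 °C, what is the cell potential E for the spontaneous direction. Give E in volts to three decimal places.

+3.265 V

Cu²⁺/Cu⁺ is the cathode (higher E°), Li⁺/Li the anode: E°cell = +0.16 − (-3.06) = +3.22 V, n = 1.
Overall: Cu²⁺(aq) + Li(s) → Cu⁺(aq) + Li⁺(aq)
Q = [Cu⁺]·[Li⁺] / ([Cu²⁺]); log Q = -0.761.
E = E° − (0.0592/n) log Q = +3.22 − (0.0592/1)(-0.761) = +3.265 V.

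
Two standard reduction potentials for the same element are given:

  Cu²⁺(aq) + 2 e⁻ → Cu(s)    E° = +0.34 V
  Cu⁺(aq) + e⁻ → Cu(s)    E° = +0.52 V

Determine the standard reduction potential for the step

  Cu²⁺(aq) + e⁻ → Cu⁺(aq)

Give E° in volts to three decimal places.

+0.160 V

Sequential free energies add, so n₃E°₃ = n₁E°₁ + n₂E°₂.
With n₃ = 2, and the known step contributing 1×(+0.52) V, the unknown satisfies 1·E° = 2×(+0.34) − 1×(+0.52) = +0.160.
E° = +0.160 / 1 = +0.160 V.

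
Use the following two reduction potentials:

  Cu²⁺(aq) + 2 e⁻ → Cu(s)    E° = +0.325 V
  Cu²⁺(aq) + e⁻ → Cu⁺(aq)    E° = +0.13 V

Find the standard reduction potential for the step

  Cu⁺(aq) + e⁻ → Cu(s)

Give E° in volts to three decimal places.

+0.520 V

Sequential free energies add, so n₃E°₃ = n₁E°₁ + n₂E°₂.
With n₃ = 2, and the known step contributing 1×(+0.13) V, the unknown satisfies 1·E° = 2×(+0.325) − 1×(+0.13) = +0.520.
E° = +0.520 / 1 = +0.520 V.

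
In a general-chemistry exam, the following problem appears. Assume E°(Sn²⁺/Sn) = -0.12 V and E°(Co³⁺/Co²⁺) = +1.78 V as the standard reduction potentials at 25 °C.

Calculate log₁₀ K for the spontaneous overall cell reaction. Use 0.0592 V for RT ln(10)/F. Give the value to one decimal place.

Cathode: Co³⁺/Co²⁺; anode: Sn²⁺/Sn. E°cell = +1.90 V, n = 2.
log K = nE°cell / 0.0592 = (2)(+1.90) / 0.0592 = 64.2.

64.2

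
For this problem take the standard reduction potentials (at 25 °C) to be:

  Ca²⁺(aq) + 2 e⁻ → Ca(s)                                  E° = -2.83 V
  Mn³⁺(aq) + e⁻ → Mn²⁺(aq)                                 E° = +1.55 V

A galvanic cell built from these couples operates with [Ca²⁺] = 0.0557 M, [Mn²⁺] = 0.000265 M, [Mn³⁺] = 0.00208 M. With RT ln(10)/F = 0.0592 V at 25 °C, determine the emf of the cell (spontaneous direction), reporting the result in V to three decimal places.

Mn³⁺/Mn²⁺ is the cathode (higher E°), Ca²⁺/Ca the anode: E°cell = +1.55 − (-2.83) = +4.38 V, n = 2.
Overall: 2 Mn³⁺(aq) + Ca(s) → 2 Mn²⁺(aq) + Ca²⁺(aq)
Q = [Mn²⁺]^2·[Ca²⁺] / ([Mn³⁺]^2); log Q = -3.044.
E = E° − (0.0592/n) log Q = +4.38 − (0.0592/2)(-3.044) = +4.470 V.

+4.470 V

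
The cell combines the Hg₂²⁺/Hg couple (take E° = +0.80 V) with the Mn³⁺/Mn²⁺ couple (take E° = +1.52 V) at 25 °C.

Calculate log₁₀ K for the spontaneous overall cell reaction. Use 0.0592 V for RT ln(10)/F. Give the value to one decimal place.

24.3

Cathode: Mn³⁺/Mn²⁺; anode: Hg₂²⁺/Hg. E°cell = +0.72 V, n = 2.
log K = nE°cell / 0.0592 = (2)(+0.72) / 0.0592 = 24.3.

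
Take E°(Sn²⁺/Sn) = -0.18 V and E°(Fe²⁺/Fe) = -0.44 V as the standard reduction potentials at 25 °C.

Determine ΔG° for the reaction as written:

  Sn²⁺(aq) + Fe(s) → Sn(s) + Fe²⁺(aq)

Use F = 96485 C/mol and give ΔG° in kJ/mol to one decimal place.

-50.2 kJ/mol

As written, Sn²⁺/Sn is reduced (cathode) and Fe²⁺/Fe is oxidised (anode), so E°cell = (-0.18) − (-0.44) = +0.26 V.
Balancing electrons gives n = 2.
ΔG° = −nFE° = −(2)(96485)(+0.26) = -50,172 J = -50.2 kJ/mol.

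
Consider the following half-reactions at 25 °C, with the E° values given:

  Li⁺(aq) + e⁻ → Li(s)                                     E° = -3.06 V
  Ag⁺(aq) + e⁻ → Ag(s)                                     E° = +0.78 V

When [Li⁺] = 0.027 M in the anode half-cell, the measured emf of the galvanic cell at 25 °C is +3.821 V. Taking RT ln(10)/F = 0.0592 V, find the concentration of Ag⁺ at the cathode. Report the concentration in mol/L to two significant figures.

0.013 M

Ag⁺/Ag is the cathode, Li⁺/Li the anode: E°cell = +3.84 V, n = 1.
Overall reaction: Ag⁺(aq) + Li(s) → Ag(s) + Li⁺(aq); Q = [Li⁺]^1/[Ag⁺]^1.
From E = E° − (0.0592/n) log Q: log Q = (E° − E)·n/0.0592 = (+3.84 − (+3.821))·1/0.0592 = 0.3209.
So 1·log[Ag⁺] = 1·log(0.027) − log Q = -1.5686 − (0.3209) = -1.8895; [Ag⁺] = 10^(-1.8895) ≈ 0.013 M.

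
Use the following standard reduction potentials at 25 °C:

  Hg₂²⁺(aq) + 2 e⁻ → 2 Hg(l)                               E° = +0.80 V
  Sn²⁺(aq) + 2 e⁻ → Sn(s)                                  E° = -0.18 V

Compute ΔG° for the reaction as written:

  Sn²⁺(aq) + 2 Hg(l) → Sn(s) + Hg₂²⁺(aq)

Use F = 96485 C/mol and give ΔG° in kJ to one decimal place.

As written, Sn²⁺/Sn is reduced (cathode) and Hg₂²⁺/Hg is oxidised (anode), so E°cell = (-0.18) − (+0.80) = -0.98 V.
Balancing electrons gives n = 2.
ΔG° = −nFE° = −(2)(96485)(-0.98) = 189,111 J = +189.1 kJ.

+189.1 kJ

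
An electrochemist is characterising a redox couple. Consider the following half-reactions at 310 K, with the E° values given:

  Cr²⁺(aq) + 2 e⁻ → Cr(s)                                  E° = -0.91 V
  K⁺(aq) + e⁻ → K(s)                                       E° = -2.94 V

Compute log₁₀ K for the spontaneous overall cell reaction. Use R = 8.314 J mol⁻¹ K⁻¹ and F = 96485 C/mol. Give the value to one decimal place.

66.0

Cathode: Cr²⁺/Cr; anode: K⁺/K. E°cell = (-0.91) − (-2.94) = +2.03 V, with n = 2.
ΔG° = −nFE° = −RT ln K, so ln K = nFE°/(RT) = (2)(96485)(+2.03) / ((8.314)(310)) = 151.990.
log₁₀ K = 151.990 / ln 10 = 66.0.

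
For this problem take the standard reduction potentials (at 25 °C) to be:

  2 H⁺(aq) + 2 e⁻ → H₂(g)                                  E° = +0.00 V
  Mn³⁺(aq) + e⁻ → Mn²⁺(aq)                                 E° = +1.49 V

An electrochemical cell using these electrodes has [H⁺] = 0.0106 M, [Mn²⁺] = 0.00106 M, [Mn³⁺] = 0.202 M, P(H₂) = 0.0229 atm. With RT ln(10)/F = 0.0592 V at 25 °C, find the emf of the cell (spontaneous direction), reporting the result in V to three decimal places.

+1.693 V

Mn³⁺/Mn²⁺ is the cathode (higher E°), H⁺/H₂ the anode: E°cell = +1.49 − (+0.00) = +1.49 V, n = 2.
Overall: 2 Mn³⁺(aq) + H₂(g) → 2 Mn²⁺(aq) + 2 H⁺(aq)
Q = [Mn²⁺]^2·[H⁺]^2 / ([Mn³⁺]^2·P(H₂)); log Q = -6.869.
E = E° − (0.0592/n) log Q = +1.49 − (0.0592/2)(-6.869) = +1.693 V.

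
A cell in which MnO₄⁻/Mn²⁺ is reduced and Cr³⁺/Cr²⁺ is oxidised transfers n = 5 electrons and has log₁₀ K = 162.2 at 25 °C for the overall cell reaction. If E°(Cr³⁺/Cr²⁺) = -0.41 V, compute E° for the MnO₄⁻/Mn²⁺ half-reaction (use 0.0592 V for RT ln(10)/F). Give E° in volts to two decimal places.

E°cell = (0.0592/n)·log K = (0.0592/5)(162.2) = +1.920 V.
Since MnO₄⁻/Mn²⁺ is the cathode and Cr³⁺/Cr²⁺ the anode, E°cell = E°(MnO₄⁻/Mn²⁺) − E°(Cr³⁺/Cr²⁺).
So E°(MnO₄⁻/Mn²⁺) = E°cell + E°(Cr³⁺/Cr²⁺) = +1.920 + (-0.41) = +1.51 V.

+1.51 V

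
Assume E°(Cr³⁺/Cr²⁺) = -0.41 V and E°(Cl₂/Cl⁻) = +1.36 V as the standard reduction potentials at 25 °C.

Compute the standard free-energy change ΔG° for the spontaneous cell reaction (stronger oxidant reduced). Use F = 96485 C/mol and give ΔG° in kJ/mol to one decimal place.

Cl₂/Cl⁻ (E° = +1.36 V) is the cathode; Cr³⁺/Cr²⁺ (E° = -0.41 V) is the anode, so E°cell = +1.77 V.
Balancing electrons gives n = 2 (lcm of 2 and 1).
ΔG° = −nFE° = −(2)(96485)(+1.77) = -341,557 J = -341.6 kJ/mol.

-341.6 kJ/mol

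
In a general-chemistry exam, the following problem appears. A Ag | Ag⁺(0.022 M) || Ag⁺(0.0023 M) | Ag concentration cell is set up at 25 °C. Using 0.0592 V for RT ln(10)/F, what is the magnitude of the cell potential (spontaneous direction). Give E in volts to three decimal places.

For a concentration cell E°cell = 0. The 0.022 M side is the cathode (reduction is favoured where [Ag⁺] is higher).
With n = 1, E = −(0.0592/1) log([Ag⁺]ₐₙ/[Ag⁺]꜀ₐₜ) = −(0.0592/1) log(0.0023/0.022) = −(0.0592/1)(-0.981) = +0.058 V.

+0.058 V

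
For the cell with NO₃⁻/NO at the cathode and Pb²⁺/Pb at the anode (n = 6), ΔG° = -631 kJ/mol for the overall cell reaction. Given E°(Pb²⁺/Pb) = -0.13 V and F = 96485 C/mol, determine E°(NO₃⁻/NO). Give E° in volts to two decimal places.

+0.96 V

E°cell = −ΔG°/(nF) = −(-631×10³)/((6)(96485)) = +1.090 V.
Since NO₃⁻/NO is the cathode and Pb²⁺/Pb the anode, E°cell = E°(NO₃⁻/NO) − E°(Pb²⁺/Pb).
So E°(NO₃⁻/NO) = E°cell + E°(Pb²⁺/Pb) = +1.090 + (-0.13) = +0.96 V.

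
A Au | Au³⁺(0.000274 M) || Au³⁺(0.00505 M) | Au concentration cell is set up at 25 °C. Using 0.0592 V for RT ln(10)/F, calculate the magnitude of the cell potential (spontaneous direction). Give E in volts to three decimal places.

For a concentration cell E°cell = 0. The 0.00505 M side is the cathode (reduction is favoured where [Au³⁺] is higher).
With n = 3, E = −(0.0592/3) log([Au³⁺]ₐₙ/[Au³⁺]꜀ₐₜ) = −(0.0592/3) log(0.000274/0.00505) = −(0.0592/3)(-1.266) = +0.025 V.

+0.025 V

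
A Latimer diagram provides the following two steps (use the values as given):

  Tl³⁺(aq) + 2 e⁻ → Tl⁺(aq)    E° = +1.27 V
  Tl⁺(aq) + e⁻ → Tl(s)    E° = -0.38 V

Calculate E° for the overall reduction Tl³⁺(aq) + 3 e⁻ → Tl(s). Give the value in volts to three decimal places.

Standard free energies of sequential steps add: ΔG°₃ = ΔG°₁ + ΔG°₂, so n₃E°₃ = n₁E°₁ + n₂E°₂.
E°₃ = (2×+1.27 + 1×-0.38) / 3 = (+2.160) / 3 = +0.720 V.

+0.720 V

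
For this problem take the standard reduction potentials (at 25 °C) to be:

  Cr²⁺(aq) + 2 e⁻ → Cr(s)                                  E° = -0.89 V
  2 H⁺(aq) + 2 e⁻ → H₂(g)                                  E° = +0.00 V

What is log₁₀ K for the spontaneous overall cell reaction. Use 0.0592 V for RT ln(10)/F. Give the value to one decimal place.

Cathode: H⁺/H₂; anode: Cr²⁺/Cr. E°cell = +0.89 V, n = 2.
log K = nE°cell / 0.0592 = (2)(+0.89) / 0.0592 = 30.1.

30.1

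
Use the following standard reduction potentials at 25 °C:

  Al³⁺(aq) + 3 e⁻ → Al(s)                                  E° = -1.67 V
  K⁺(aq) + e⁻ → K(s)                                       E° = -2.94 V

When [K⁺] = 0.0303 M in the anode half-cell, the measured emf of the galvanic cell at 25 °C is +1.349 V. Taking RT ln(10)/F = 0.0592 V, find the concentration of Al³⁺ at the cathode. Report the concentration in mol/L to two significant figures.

0.28 M

Al³⁺/Al is the cathode, K⁺/K the anode: E°cell = +1.27 V, n = 3.
Overall reaction: Al³⁺(aq) + 3 K(s) → Al(s) + 3 K⁺(aq); Q = [K⁺]^3/[Al³⁺]^1.
From E = E° − (0.0592/n) log Q: log Q = (E° − E)·n/0.0592 = (+1.27 − (+1.349))·3/0.0592 = -4.0034.
So 1·log[Al³⁺] = 3·log(0.0303) − log Q = -4.5557 − (-4.0034) = -0.5523; [Al³⁺] = 10^(-0.5523) ≈ 0.28 M.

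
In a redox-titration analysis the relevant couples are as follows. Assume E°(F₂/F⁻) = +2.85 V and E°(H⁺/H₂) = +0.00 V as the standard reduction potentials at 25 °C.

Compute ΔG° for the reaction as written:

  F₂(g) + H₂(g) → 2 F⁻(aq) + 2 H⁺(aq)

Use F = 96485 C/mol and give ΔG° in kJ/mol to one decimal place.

-550.0 kJ/mol

As written, F₂/F⁻ is reduced (cathode) and H⁺/H₂ is oxidised (anode), so E°cell = (+2.85) − (+0.00) = +2.85 V.
Balancing electrons gives n = 2.
ΔG° = −nFE° = −(2)(96485)(+2.85) = -549,964 J = -550.0 kJ/mol.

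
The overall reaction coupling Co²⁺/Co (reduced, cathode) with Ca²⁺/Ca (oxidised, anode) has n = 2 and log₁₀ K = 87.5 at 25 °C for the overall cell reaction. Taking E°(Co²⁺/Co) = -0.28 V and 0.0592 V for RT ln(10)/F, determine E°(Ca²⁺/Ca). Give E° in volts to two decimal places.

E°cell = (0.0592/n)·log K = (0.0592/2)(87.5) = +2.590 V.
Since Co²⁺/Co is the cathode and Ca²⁺/Ca the anode, E°cell = E°(Co²⁺/Co) − E°(Ca²⁺/Ca).
So E°(Ca²⁺/Ca) = E°(Co²⁺/Co) − E°cell = (-0.28) − (+2.590) = -2.87 V.

-2.87 V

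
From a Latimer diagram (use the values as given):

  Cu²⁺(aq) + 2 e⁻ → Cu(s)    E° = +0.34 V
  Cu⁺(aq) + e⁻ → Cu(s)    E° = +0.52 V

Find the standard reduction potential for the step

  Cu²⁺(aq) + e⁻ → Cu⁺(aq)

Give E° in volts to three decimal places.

Sequential free energies add, so n₃E°₃ = n₁E°₁ + n₂E°₂.
With n₃ = 2, and the known step contributing 1×(+0.52) V, the unknown satisfies 1·E° = 2×(+0.34) − 1×(+0.52) = +0.160.
E° = +0.160 / 1 = +0.160 V.

+0.160 V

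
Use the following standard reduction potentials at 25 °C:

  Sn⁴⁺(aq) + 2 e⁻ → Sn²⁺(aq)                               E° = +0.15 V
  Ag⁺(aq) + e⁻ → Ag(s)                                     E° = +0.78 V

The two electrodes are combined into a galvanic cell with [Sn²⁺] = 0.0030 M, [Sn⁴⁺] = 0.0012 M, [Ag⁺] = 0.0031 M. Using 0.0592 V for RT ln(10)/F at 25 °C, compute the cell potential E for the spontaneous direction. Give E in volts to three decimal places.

Ag⁺/Ag is the cathode (higher E°), Sn⁴⁺/Sn²⁺ the anode: E°cell = +0.78 − (+0.15) = +0.63 V, n = 2.
Overall: 2 Ag⁺(aq) + Sn²⁺(aq) → 2 Ag(s) + Sn⁴⁺(aq)
Q = [Sn⁴⁺] / ([Ag⁺]^2·[Sn²⁺]); log Q = 4.619.
E = E° − (0.0592/n) log Q = +0.63 − (0.0592/2)(4.619) = +0.493 V.

+0.493 V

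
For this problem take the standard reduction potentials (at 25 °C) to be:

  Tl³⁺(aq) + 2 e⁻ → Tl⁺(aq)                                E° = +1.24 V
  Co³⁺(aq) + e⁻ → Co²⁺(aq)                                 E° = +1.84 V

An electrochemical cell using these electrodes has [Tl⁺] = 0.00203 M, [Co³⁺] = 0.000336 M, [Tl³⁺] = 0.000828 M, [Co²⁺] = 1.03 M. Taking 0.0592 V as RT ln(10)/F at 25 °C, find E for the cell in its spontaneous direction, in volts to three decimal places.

Co³⁺/Co²⁺ is the cathode (higher E°), Tl³⁺/Tl⁺ the anode: E°cell = +1.84 − (+1.24) = +0.60 V, n = 2.
Overall: 2 Co³⁺(aq) + Tl⁺(aq) → 2 Co²⁺(aq) + Tl³⁺(aq)
Q = [Co²⁺]^2·[Tl³⁺] / ([Co³⁺]^2·[Tl⁺]); log Q = 6.584.
E = E° − (0.0592/n) log Q = +0.60 − (0.0592/2)(6.584) = +0.405 V.

+0.405 V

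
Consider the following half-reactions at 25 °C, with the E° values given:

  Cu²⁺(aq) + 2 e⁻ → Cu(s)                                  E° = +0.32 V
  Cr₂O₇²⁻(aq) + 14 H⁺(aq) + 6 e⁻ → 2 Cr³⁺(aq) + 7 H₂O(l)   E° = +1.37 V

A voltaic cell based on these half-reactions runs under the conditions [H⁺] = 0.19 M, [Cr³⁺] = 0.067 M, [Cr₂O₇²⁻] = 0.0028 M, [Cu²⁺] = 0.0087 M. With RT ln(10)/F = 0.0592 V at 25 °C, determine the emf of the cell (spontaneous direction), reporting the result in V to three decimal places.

Cr₂O₇²⁻/Cr³⁺ is the cathode (higher E°), Cu²⁺/Cu the anode: E°cell = +1.37 − (+0.32) = +1.05 V, n = 6.
Overall: Cr₂O₇²⁻(aq) + 14 H⁺(aq) + 3 Cu(s) → 2 Cr³⁺(aq) + 7 H₂O(l) + 3 Cu²⁺(aq)
Q = [Cr³⁺]^2·[Cu²⁺]^3 / ([Cr₂O₇²⁻]·[H⁺]^14); log Q = 4.121.
E = E° − (0.0592/n) log Q = +1.05 − (0.0592/6)(4.121) = +1.009 V.

+1.009 V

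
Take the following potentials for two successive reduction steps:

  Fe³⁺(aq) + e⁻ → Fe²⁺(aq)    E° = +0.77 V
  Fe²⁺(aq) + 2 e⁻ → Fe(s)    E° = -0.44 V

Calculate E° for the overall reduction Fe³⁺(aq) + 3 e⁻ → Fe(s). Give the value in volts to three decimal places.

Adding the free-energy changes (−nFE°) of the two steps gives −n₃FE°₃ = −n₁FE°₁ − n₂FE°₂.
E°₃ = (1×+0.77 + 2×-0.44) / 3 = (-0.110) / 3 = -0.037 V.

-0.037 V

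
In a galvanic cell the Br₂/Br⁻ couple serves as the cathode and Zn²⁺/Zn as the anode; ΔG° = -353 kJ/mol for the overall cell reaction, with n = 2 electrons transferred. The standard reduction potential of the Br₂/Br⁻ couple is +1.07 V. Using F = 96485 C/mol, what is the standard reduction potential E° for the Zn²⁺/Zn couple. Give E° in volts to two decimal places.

-0.76 V

E°cell = −ΔG°/(nF) = −(-353×10³)/((2)(96485)) = +1.829 V.
Since Br₂/Br⁻ is the cathode and Zn²⁺/Zn the anode, E°cell = E°(Br₂/Br⁻) − E°(Zn²⁺/Zn).
So E°(Zn²⁺/Zn) = E°(Br₂/Br⁻) − E°cell = (+1.07) − (+1.829) = -0.76 V.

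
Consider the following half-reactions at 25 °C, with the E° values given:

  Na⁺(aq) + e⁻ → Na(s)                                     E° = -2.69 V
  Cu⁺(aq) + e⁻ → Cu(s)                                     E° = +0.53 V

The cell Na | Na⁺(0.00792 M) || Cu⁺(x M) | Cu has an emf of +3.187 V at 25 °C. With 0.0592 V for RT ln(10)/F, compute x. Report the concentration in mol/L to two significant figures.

0.0022 M

Cu⁺/Cu is the cathode, Na⁺/Na the anode: E°cell = +3.22 V, n = 1.
Overall reaction: Cu⁺(aq) + Na(s) → Cu(s) + Na⁺(aq); Q = [Na⁺]^1/[Cu⁺]^1.
From E = E° − (0.0592/n) log Q: log Q = (E° − E)·n/0.0592 = (+3.22 − (+3.187))·1/0.0592 = 0.5574.
So 1·log[Cu⁺] = 1·log(0.00792) − log Q = -2.1013 − (0.5574) = -2.6587; [Cu⁺] = 10^(-2.6587) ≈ 0.0022 M.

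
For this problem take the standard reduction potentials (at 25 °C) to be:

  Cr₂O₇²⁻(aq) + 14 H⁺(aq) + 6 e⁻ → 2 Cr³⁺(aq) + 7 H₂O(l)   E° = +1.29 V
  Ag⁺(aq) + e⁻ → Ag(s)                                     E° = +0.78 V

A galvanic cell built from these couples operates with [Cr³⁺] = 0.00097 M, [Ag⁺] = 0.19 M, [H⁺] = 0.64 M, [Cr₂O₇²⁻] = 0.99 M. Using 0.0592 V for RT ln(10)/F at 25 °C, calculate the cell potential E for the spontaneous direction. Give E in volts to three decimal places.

Cr₂O₇²⁻/Cr³⁺ is the cathode (higher E°), Ag⁺/Ag the anode: E°cell = +1.29 − (+0.78) = +0.51 V, n = 6.
Overall: Cr₂O₇²⁻(aq) + 14 H⁺(aq) + 6 Ag(s) → 2 Cr³⁺(aq) + 7 H₂O(l) + 6 Ag⁺(aq)
Q = [Cr³⁺]^2·[Ag⁺]^6 / ([Cr₂O₇²⁻]·[H⁺]^14); log Q = -7.636.
E = E° − (0.0592/n) log Q = +0.51 − (0.0592/6)(-7.636) = +0.585 V.

+0.585 V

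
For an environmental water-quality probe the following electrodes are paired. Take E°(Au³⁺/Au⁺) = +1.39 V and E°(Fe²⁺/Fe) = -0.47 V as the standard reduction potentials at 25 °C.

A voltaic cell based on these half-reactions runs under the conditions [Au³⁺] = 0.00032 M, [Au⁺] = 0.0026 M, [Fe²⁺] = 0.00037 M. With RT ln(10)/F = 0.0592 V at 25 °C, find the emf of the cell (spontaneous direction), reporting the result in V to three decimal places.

+1.935 V

Au³⁺/Au⁺ is the cathode (higher E°), Fe²⁺/Fe the anode: E°cell = +1.39 − (-0.47) = +1.86 V, n = 2.
Overall: Au³⁺(aq) + Fe(s) → Au⁺(aq) + Fe²⁺(aq)
Q = [Au⁺]·[Fe²⁺] / ([Au³⁺]); log Q = -2.522.
E = E° − (0.0592/n) log Q = +1.86 − (0.0592/2)(-2.522) = +1.935 V.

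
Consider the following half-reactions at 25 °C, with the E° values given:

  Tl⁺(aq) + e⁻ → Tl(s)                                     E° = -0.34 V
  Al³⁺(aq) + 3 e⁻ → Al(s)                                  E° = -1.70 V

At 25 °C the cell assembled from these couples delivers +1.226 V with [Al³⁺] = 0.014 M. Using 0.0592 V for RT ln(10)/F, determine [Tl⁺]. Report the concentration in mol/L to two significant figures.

Tl⁺/Tl is the cathode, Al³⁺/Al the anode: E°cell = +1.36 V, n = 3.
Overall reaction: 3 Tl⁺(aq) + Al(s) → 3 Tl(s) + Al³⁺(aq); Q = [Al³⁺]^1/[Tl⁺]^3.
From E = E° − (0.0592/n) log Q: log Q = (E° − E)·n/0.0592 = (+1.36 − (+1.226))·3/0.0592 = 6.7905.
So 3·log[Tl⁺] = 1·log(0.014) − log Q = -1.8539 − (6.7905) = -8.6444; log[Tl⁺] = -8.6444 / 3 = -2.8815; [Tl⁺] = 10^(-2.8815) ≈ 0.0013 M.

0.0013 M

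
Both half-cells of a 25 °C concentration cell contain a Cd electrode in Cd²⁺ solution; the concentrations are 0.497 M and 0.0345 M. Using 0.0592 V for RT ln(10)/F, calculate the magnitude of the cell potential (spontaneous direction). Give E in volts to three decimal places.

+0.034 V

For a concentration cell E°cell = 0. The 0.497 M side is the cathode (reduction is favoured where [Cd²⁺] is higher).
With n = 2, E = −(0.0592/2) log([Cd²⁺]ₐₙ/[Cd²⁺]꜀ₐₜ) = −(0.0592/2) log(0.0345/0.497) = −(0.0592/2)(-1.159) = +0.034 V.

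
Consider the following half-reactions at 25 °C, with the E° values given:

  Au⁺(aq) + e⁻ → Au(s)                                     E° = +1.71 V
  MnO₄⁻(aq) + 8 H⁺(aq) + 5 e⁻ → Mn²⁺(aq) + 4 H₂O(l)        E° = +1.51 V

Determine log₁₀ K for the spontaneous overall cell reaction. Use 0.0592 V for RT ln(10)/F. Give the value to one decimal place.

16.9

Cathode: Au⁺/Au; anode: MnO₄⁻/Mn²⁺. E°cell = +0.20 V, n = 5.
log K = nE°cell / 0.0592 = (5)(+0.20) / 0.0592 = 16.9.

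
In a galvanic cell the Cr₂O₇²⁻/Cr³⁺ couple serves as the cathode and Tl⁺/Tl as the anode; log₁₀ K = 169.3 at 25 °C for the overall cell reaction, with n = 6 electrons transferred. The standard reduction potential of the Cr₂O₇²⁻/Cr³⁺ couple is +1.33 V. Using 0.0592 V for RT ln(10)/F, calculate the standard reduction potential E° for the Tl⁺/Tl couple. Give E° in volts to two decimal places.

E°cell = (0.0592/n)·log K = (0.0592/6)(169.3) = +1.670 V.
Since Cr₂O₇²⁻/Cr³⁺ is the cathode and Tl⁺/Tl the anode, E°cell = E°(Cr₂O₇²⁻/Cr³⁺) − E°(Tl⁺/Tl).
So E°(Tl⁺/Tl) = E°(Cr₂O₇²⁻/Cr³⁺) − E°cell = (+1.33) − (+1.670) = -0.34 V.

-0.34 V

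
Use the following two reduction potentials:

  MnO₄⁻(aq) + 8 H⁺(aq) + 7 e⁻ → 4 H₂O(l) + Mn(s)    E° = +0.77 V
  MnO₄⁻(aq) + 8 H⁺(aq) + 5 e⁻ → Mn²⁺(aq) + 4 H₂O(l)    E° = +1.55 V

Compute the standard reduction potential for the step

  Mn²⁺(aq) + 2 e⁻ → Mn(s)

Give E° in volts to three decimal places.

-1.180 V

Sequential free energies add, so n₃E°₃ = n₁E°₁ + n₂E°₂.
With n₃ = 7, and the known step contributing 5×(+1.55) V, the unknown satisfies 2·E° = 7×(+0.77) − 5×(+1.55) = -2.360.
E° = -2.360 / 2 = -1.180 V.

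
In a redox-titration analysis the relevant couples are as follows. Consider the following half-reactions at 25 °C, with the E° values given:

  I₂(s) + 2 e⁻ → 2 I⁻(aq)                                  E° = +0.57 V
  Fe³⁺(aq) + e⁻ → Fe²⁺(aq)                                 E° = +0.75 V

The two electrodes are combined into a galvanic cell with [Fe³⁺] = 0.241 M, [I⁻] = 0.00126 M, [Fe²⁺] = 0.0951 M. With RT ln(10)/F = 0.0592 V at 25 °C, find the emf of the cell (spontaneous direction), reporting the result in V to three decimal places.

+0.032 V

Fe³⁺/Fe²⁺ is the cathode (higher E°), I₂/I⁻ the anode: E°cell = +0.75 − (+0.57) = +0.18 V, n = 2.
Overall: 2 Fe³⁺(aq) + 2 I⁻(aq) → 2 Fe²⁺(aq) + I₂(s)
Q = [Fe²⁺]^2 / ([Fe³⁺]^2·[I⁻]^2); log Q = 4.992.
E = E° − (0.0592/n) log Q = +0.18 − (0.0592/2)(4.992) = +0.032 V.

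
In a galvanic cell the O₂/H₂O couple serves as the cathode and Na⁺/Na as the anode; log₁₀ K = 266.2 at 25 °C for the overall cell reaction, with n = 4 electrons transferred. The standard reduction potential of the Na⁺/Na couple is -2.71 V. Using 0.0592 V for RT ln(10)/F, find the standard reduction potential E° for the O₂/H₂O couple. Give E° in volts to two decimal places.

E°cell = (0.0592/n)·log K = (0.0592/4)(266.2) = +3.940 V.
Since O₂/H₂O is the cathode and Na⁺/Na the anode, E°cell = E°(O₂/H₂O) − E°(Na⁺/Na).
So E°(O₂/H₂O) = E°cell + E°(Na⁺/Na) = +3.940 + (-2.71) = +1.23 V.

+1.23 V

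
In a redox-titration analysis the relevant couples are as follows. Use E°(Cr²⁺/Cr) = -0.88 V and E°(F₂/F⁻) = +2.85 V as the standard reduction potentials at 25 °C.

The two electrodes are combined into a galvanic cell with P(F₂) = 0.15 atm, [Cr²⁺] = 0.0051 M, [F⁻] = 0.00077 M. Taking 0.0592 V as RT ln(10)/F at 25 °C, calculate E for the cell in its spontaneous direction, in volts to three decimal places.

F₂/F⁻ is the cathode (higher E°), Cr²⁺/Cr the anode: E°cell = +2.85 − (-0.88) = +3.73 V, n = 2.
Overall: F₂(g) + Cr(s) → 2 F⁻(aq) + Cr²⁺(aq)
Q = [F⁻]^2·[Cr²⁺] / (P(F₂)); log Q = -7.696.
E = E° − (0.0592/n) log Q = +3.73 − (0.0592/2)(-7.696) = +3.958 V.

+3.958 V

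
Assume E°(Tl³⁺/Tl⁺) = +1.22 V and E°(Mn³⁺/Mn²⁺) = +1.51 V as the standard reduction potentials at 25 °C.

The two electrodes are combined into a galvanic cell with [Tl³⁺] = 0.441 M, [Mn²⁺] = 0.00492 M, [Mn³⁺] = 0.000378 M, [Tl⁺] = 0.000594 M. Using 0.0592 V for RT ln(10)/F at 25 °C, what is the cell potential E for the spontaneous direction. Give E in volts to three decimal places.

+0.139 V

Mn³⁺/Mn²⁺ is the cathode (higher E°), Tl³⁺/Tl⁺ the anode: E°cell = +1.51 − (+1.22) = +0.29 V, n = 2.
Overall: 2 Mn³⁺(aq) + Tl⁺(aq) → 2 Mn²⁺(aq) + Tl³⁺(aq)
Q = [Mn²⁺]^2·[Tl³⁺] / ([Mn³⁺]^2·[Tl⁺]); log Q = 5.100.
E = E° − (0.0592/n) log Q = +0.29 − (0.0592/2)(5.100) = +0.139 V.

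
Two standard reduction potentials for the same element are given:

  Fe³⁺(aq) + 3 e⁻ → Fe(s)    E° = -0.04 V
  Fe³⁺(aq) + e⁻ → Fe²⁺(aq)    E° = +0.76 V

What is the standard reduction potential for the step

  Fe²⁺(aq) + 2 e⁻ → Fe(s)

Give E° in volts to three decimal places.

Sequential free energies add, so n₃E°₃ = n₁E°₁ + n₂E°₂.
With n₃ = 3, and the known step contributing 1×(+0.76) V, the unknown satisfies 2·E° = 3×(-0.04) − 1×(+0.76) = -0.880.
E° = -0.880 / 2 = -0.440 V.

-0.440 V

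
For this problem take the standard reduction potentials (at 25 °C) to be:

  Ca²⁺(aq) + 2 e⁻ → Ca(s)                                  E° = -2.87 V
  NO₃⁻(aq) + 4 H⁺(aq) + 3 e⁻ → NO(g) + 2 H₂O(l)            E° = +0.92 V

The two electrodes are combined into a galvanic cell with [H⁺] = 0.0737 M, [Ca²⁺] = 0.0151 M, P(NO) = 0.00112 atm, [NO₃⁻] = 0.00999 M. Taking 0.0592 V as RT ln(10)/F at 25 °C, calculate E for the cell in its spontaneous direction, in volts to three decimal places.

+3.773 V

NO₃⁻/NO is the cathode (higher E°), Ca²⁺/Ca the anode: E°cell = +0.92 − (-2.87) = +3.79 V, n = 6.
Overall: 2 NO₃⁻(aq) + 8 H⁺(aq) + 3 Ca(s) → 2 NO(g) + 4 H₂O(l) + 3 Ca²⁺(aq)
Q = P(NO)^2·[Ca²⁺]^3 / ([NO₃⁻]^2·[H⁺]^8); log Q = 1.696.
E = E° − (0.0592/n) log Q = +3.79 − (0.0592/6)(1.696) = +3.773 V.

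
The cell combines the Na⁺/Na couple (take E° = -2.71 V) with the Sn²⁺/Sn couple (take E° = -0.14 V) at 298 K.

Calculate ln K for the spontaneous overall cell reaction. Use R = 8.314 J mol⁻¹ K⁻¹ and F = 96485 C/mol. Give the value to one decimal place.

Cathode: Sn²⁺/Sn; anode: Na⁺/Na. E°cell = (-0.14) − (-2.71) = +2.57 V, with n = 2.
ΔG° = −nFE° = −RT ln K, so ln K = nFE°/(RT) = (2)(96485)(+2.57) / ((8.314)(298)) = 200.169.

200.2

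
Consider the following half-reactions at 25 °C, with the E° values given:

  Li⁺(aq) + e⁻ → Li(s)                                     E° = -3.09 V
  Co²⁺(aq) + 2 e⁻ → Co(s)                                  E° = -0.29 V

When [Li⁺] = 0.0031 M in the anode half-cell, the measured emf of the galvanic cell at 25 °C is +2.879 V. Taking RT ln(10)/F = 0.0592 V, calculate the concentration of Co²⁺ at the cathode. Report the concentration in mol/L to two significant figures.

Co²⁺/Co is the cathode, Li⁺/Li the anode: E°cell = +2.80 V, n = 2.
Overall reaction: Co²⁺(aq) + 2 Li(s) → Co(s) + 2 Li⁺(aq); Q = [Li⁺]^2/[Co²⁺]^1.
From E = E° − (0.0592/n) log Q: log Q = (E° − E)·n/0.0592 = (+2.80 − (+2.879))·2/0.0592 = -2.6689.
So 1·log[Co²⁺] = 2·log(0.0031) − log Q = -5.0173 − (-2.6689) = -2.3484; [Co²⁺] = 10^(-2.3484) ≈ 0.0045 M.

0.0045 M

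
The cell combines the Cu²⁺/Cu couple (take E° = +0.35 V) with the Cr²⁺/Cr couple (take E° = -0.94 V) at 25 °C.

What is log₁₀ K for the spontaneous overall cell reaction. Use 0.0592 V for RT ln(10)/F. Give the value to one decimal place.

Cathode: Cu²⁺/Cu; anode: Cr²⁺/Cr. E°cell = +1.29 V, n = 2.
log K = nE°cell / 0.0592 = (2)(+1.29) / 0.0592 = 43.6.

43.6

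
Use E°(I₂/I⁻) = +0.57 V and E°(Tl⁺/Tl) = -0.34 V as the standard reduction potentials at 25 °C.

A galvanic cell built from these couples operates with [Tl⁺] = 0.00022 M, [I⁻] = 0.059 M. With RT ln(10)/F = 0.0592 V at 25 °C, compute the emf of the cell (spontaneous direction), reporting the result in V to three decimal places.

I₂/I⁻ is the cathode (higher E°), Tl⁺/Tl the anode: E°cell = +0.57 − (-0.34) = +0.91 V, n = 2.
Overall: I₂(s) + 2 Tl(s) → 2 I⁻(aq) + 2 Tl⁺(aq)
Q = [I⁻]^2·[Tl⁺]^2; log Q = -9.773.
E = E° − (0.0592/n) log Q = +0.91 − (0.0592/2)(-9.773) = +1.199 V.

+1.199 V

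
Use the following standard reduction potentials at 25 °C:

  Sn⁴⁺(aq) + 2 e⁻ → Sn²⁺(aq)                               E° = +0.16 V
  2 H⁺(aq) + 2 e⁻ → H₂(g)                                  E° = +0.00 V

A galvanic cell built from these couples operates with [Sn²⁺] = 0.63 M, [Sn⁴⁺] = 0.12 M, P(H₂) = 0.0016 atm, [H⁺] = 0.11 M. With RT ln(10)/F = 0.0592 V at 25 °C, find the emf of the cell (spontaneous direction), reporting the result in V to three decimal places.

+0.113 V

Sn⁴⁺/Sn²⁺ is the cathode (higher E°), H⁺/H₂ the anode: E°cell = +0.16 − (+0.00) = +0.16 V, n = 2.
Overall: Sn⁴⁺(aq) + H₂(g) → Sn²⁺(aq) + 2 H⁺(aq)
Q = [Sn²⁺]·[H⁺]^2 / ([Sn⁴⁺]·P(H₂)); log Q = 1.599.
E = E° − (0.0592/n) log Q = +0.16 − (0.0592/2)(1.599) = +0.113 V.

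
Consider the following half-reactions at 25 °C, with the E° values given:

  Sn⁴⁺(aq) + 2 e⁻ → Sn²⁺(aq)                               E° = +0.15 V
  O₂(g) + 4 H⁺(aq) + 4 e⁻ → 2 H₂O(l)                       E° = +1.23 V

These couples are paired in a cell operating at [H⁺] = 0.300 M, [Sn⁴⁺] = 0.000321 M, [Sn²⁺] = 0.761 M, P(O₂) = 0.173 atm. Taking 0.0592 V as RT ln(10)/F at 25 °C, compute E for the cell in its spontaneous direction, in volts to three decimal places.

+1.138 V

O₂/H₂O is the cathode (higher E°), Sn⁴⁺/Sn²⁺ the anode: E°cell = +1.23 − (+0.15) = +1.08 V, n = 4.
Overall: O₂(g) + 4 H⁺(aq) + 2 Sn²⁺(aq) → 2 H₂O(l) + 2 Sn⁴⁺(aq)
Q = [Sn⁴⁺]^2 / (P(O₂)·[H⁺]^4·[Sn²⁺]^2); log Q = -3.896.
E = E° − (0.0592/n) log Q = +1.08 − (0.0592/4)(-3.896) = +1.138 V.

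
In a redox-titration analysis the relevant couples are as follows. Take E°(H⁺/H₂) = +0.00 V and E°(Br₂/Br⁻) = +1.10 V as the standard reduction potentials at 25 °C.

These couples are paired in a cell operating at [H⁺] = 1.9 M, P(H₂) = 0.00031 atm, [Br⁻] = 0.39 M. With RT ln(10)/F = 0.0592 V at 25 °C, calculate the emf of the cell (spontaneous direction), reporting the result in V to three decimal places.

Br₂/Br⁻ is the cathode (higher E°), H⁺/H₂ the anode: E°cell = +1.10 − (+0.00) = +1.10 V, n = 2.
Overall: Br₂(l) + H₂(g) → 2 Br⁻(aq) + 2 H⁺(aq)
Q = [Br⁻]^2·[H⁺]^2 / (P(H₂)); log Q = 3.248.
E = E° − (0.0592/n) log Q = +1.10 − (0.0592/2)(3.248) = +1.004 V.

+1.004 V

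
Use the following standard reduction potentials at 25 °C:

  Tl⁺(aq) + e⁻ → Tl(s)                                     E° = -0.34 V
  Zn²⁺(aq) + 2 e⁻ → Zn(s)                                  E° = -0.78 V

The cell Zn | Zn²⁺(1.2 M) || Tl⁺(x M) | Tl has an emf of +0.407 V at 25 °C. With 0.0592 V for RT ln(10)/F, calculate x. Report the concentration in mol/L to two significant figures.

Tl⁺/Tl is the cathode, Zn²⁺/Zn the anode: E°cell = +0.44 V, n = 2.
Overall reaction: 2 Tl⁺(aq) + Zn(s) → 2 Tl(s) + Zn²⁺(aq); Q = [Zn²⁺]^1/[Tl⁺]^2.
From E = E° − (0.0592/n) log Q: log Q = (E° − E)·n/0.0592 = (+0.44 − (+0.407))·2/0.0592 = 1.1149.
So 2·log[Tl⁺] = 1·log(1.2) − log Q = 0.0792 − (1.1149) = -1.0357; log[Tl⁺] = -1.0357 / 2 = -0.5179; [Tl⁺] = 10^(-0.5179) ≈ 0.30 M.

0.30 M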